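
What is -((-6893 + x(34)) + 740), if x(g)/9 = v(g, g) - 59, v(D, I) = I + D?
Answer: 6072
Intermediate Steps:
v(D, I) = D + I
x(g) = -531 + 18*g (x(g) = 9*((g + g) - 59) = 9*(2*g - 59) = 9*(-59 + 2*g) = -531 + 18*g)
-((-6893 + x(34)) + 740) = -((-6893 + (-531 + 18*34)) + 740) = -((-6893 + (-531 + 612)) + 740) = -((-6893 + 81) + 740) = -(-6812 + 740) = -1*(-6072) = 6072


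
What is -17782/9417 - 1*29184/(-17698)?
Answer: -19940054/83331033 ≈ -0.23929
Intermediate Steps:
-17782/9417 - 1*29184/(-17698) = -17782*1/9417 - 29184*(-1/17698) = -17782/9417 + 14592/8849 = -19940054/83331033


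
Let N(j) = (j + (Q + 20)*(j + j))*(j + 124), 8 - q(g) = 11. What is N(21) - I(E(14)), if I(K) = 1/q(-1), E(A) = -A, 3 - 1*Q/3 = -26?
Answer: 1964026/3 ≈ 6.5468e+5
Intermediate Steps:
Q = 87 (Q = 9 - 3*(-26) = 9 + 78 = 87)
q(g) = -3 (q(g) = 8 - 1*11 = 8 - 11 = -3)
I(K) = -⅓ (I(K) = 1/(-3) = -⅓)
N(j) = 215*j*(124 + j) (N(j) = (j + (87 + 20)*(j + j))*(j + 124) = (j + 107*(2*j))*(124 + j) = (j + 214*j)*(124 + j) = (215*j)*(124 + j) = 215*j*(124 + j))
N(21) - I(E(14)) = 215*21*(124 + 21) - 1*(-⅓) = 215*21*145 + ⅓ = 654675 + ⅓ = 1964026/3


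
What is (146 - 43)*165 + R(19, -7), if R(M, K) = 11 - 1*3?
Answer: 17003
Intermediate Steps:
R(M, K) = 8 (R(M, K) = 11 - 3 = 8)
(146 - 43)*165 + R(19, -7) = (146 - 43)*165 + 8 = 103*165 + 8 = 16995 + 8 = 17003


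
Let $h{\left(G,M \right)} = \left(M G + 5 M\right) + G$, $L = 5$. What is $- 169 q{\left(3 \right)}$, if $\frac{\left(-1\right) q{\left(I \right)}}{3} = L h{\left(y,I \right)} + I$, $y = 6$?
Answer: $100386$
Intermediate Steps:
$h{\left(G,M \right)} = G + 5 M + G M$ ($h{\left(G,M \right)} = \left(G M + 5 M\right) + G = \left(5 M + G M\right) + G = G + 5 M + G M$)
$q{\left(I \right)} = -90 - 168 I$ ($q{\left(I \right)} = - 3 \left(5 \left(6 + 5 I + 6 I\right) + I\right) = - 3 \left(5 \left(6 + 11 I\right) + I\right) = - 3 \left(\left(30 + 55 I\right) + I\right) = - 3 \left(30 + 56 I\right) = -90 - 168 I$)
$- 169 q{\left(3 \right)} = - 169 \left(-90 - 504\right) = \left(-169\right) \left(-594\right) = 100386$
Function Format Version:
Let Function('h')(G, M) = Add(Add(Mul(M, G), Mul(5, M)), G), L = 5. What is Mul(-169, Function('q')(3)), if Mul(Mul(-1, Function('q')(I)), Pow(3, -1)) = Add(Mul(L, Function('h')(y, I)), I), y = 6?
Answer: 100386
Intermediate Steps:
Function('h')(G, M) = Add(G, Mul(5, M), Mul(G, M)) (Function('h')(G, M) = Add(Add(Mul(G, M), Mul(5, M)), G) = Add(Add(Mul(5, M), Mul(G, M)), G) = Add(G, Mul(5, M), Mul(G, M)))
Function('q')(I) = Add(-90, Mul(-168, I)) (Function('q')(I) = Mul(-3, Add(Mul(5, Add(6, Mul(5, I), Mul(6, I))), I)) = Mul(-3, Add(Mul(5, Add(6, Mul(11, I))), I)) = Mul(-3, Add(Add(30, Mul(55, I)), I)) = Mul(-3, Add(30, Mul(56, I))) = Add(-90, Mul(-168, I)))
Mul(-169, Function('q')(3)) = Mul(-169, Add(-90, Mul(-168, 3))) = Mul(-169, Add(-90, -504)) = Mul(-169, -594) = 100386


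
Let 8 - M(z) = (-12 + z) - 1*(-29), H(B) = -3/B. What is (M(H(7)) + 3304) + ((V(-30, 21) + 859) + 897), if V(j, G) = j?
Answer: 35150/7 ≈ 5021.4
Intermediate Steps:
M(z) = -9 - z (M(z) = 8 - ((-12 + z) - 1*(-29)) = 8 - ((-12 + z) + 29) = 8 - (17 + z) = 8 + (-17 - z) = -9 - z)
(M(H(7)) + 3304) + ((V(-30, 21) + 859) + 897) = ((-9 - (-3)/7) + 3304) + ((-30 + 859) + 897) = ((-9 - (-3)/7) + 3304) + (829 + 897) = ((-9 - 1*(-3/7)) + 3304) + 1726 = ((-9 + 3/7) + 3304) + 1726 = (-60/7 + 3304) + 1726 = 23068/7 + 1726 = 35150/7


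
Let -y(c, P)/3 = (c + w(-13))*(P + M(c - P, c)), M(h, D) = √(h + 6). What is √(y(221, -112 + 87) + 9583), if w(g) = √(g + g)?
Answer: √(26158 - 3978*√7 - 18*I*√182 + 75*I*√26) ≈ 125.03 + 0.5582*I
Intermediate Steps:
M(h, D) = √(6 + h)
w(g) = √2*√g (w(g) = √(2*g) = √2*√g)
y(c, P) = -3*(P + √(6 + c - P))*(c + I*√26) (y(c, P) = -3*(c + √2*√(-13))*(P + √(6 + (c - P))) = -3*(c + √2*(I*√13))*(P + √(6 + c - P)) = -3*(c + I*√26)*(P + √(6 + c - P)) = -3*(P + √(6 + c - P))*(c + I*√26))
√(y(221, -112 + 87) + 9583) = √((-3*(-112 + 87)*221 - 3*221*√(6 + 221 - (-112 + 87)) - 3*I*(-112 + 87)*√26 - 3*I*√26*√(6 + 221 - (-112 + 87))) + 9583) = √((-3*(-25)*221 - 3*221*√(6 + 221 - 1*(-25)) - 3*I*(-25)*√26 - 3*I*√26*√(6 + 221 - 1*(-25))) + 9583) = √((16575 - 3*221*√(6 + 221 + 25) + 75*I*√26 - 3*I*√26*√(6 + 221 + 25)) + 9583) = √((16575 - 3*221*√252 + 75*I*√26 - 3*I*√26*√252) + 9583) = √((16575 - 3*221*6*√7 + 75*I*√26 - 3*I*√26*6*√7) + 9583) = √((16575 - 3978*√7 + 75*I*√26 - 18*I*√182) + 9583) = √((16575 - 3978*√7 - 18*I*√182 + 75*I*√26) + 9583) = √(26158 - 3978*√7 - 18*I*√182 + 75*I*√26)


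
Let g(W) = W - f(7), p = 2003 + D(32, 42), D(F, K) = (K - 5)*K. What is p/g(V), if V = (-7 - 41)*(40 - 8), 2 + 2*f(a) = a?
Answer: -7114/3077 ≈ -2.3120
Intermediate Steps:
f(a) = -1 + a/2
V = -1536 (V = -48*32 = -1536)
D(F, K) = K*(-5 + K) (D(F, K) = (-5 + K)*K = K*(-5 + K))
p = 3557 (p = 2003 + 42*(-5 + 42) = 2003 + 42*37 = 2003 + 1554 = 3557)
g(W) = -5/2 + W (g(W) = W - (-1 + (½)*7) = W - (-1 + 7/2) = W - 1*5/2 = W - 5/2 = -5/2 + W)
p/g(V) = 3557/(-5/2 - 1536) = 3557/(-3077/2) = 3557*(-2/3077) = -7114/3077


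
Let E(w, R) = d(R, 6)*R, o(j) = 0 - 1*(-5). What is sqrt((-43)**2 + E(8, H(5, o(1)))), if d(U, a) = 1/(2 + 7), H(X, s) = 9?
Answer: 5*sqrt(74) ≈ 43.012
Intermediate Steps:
o(j) = 5 (o(j) = 0 + 5 = 5)
d(U, a) = 1/9
E(w, R) = R/9
sqrt((-43)**2 + E(8, H(5, o(1)))) = sqrt((-43)**2 + (1/9)*9) = sqrt(1849 + 1) = sqrt(1850) = 5*sqrt(74)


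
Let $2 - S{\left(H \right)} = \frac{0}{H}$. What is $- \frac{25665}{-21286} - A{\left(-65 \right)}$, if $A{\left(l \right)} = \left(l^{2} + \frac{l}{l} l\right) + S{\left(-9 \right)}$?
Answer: $- \frac{3054023}{734} \approx -4160.8$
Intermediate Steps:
$S{\left(H \right)} = 2$ ($S{\left(H \right)} = 2 - \frac{0}{H} = 2 - 0 = 2 + 0 = 2$)
$A{\left(l \right)} = 2 + l + l^{2}$ ($A{\left(l \right)} = \left(l^{2} + \frac{l}{l} l\right) + 2 = \left(l^{2} + 1 l\right) + 2 = \left(l^{2} + l\right) + 2 = \left(l + l^{2}\right) + 2 = 2 + l + l^{2}$)
$- \frac{25665}{-21286} - A{\left(-65 \right)} = - \frac{25665}{-21286} - \left(2 - 65 + \left(-65\right)^{2}\right) = \left(-25665\right) \left(- \frac{1}{21286}\right) - \left(2 - 65 + 4225\right) = \frac{885}{734} - 4162 = - \frac{3054023}{734}$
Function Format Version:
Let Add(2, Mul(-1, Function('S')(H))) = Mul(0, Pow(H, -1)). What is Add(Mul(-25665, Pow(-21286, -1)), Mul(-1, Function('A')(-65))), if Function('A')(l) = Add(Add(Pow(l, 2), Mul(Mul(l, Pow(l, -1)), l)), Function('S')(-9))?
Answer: Rational(-3054023, 734) ≈ -4160.8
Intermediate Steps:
Function('S')(H) = 2 (Function('S')(H) = Add(2, Mul(-1, Mul(0, Pow(H, -1)))) = Add(2, Mul(-1, 0)) = Add(2, 0) = 2)
Function('A')(l) = Add(2, l, Pow(l, 2)) (Function('A')(l) = Add(Add(Pow(l, 2), Mul(Mul(l, Pow(l, -1)), l)), 2) = Add(Add(Pow(l, 2), Mul(1, l)), 2) = Add(Add(Pow(l, 2), l), 2) = Add(Add(l, Pow(l, 2)), 2) = Add(2, l, Pow(l, 2)))
Add(Mul(-25665, Pow(-21286, -1)), Mul(-1, Function('A')(-65))) = Add(Mul(-25665, Pow(-21286, -1)), Mul(-1, Add(2, -65, Pow(-65, 2)))) = Add(Mul(-25665, Rational(-1, 21286)), Mul(-1, Add(2, -65, 4225))) = Add(Rational(885, 734), Mul(-1, 4162)) = Add(Rational(885, 734), -4162) = Rational(-3054023, 734)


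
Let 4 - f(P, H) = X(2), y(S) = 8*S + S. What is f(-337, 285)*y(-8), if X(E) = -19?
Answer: -1656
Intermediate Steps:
y(S) = 9*S
f(P, H) = 23 (f(P, H) = 4 - 1*(-19) = 4 + 19 = 23)
f(-337, 285)*y(-8) = 23*(9*(-8)) = 23*(-72) = -1656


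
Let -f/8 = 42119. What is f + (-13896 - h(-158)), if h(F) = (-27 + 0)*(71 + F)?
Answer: -353197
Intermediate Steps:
f = -336952 (f = -8*42119 = -336952)
h(F) = -1917 - 27*F (h(F) = -27*(71 + F) = -1917 - 27*F)
f + (-13896 - h(-158)) = -336952 + (-13896 - (-1917 - 27*(-158))) = -336952 + (-13896 - (-1917 + 4266)) = -336952 + (-13896 - 1*2349) = -336952 + (-13896 - 2349) = -336952 - 16245 = -353197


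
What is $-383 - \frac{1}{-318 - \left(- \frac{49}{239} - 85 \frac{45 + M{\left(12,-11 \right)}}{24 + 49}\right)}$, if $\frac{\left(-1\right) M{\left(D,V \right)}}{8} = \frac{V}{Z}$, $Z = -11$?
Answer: $- \frac{1835668615}{4792914} \approx -383.0$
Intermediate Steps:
$M{\left(D,V \right)} = \frac{8 V}{11}$ ($M{\left(D,V \right)} = - 8 \frac{V}{-11} = - 8 V \left(- \frac{1}{11}\right) = - 8 \left(- \frac{V}{11}\right) = \frac{8 V}{11}$)
$-383 - \frac{1}{-318 - \left(- \frac{49}{239} - 85 \frac{45 + M{\left(12,-11 \right)}}{24 + 49}\right)} = -383 - \frac{1}{-318 - \left(- \frac{49}{239} - 85 \frac{45 + \frac{8}{11} \left(-11\right)}{24 + 49}\right)} = -383 - \frac{1}{-318 - \left(- \frac{49}{239} - \frac{85}{73 \frac{1}{45 - 8}}\right)} = -383 - \frac{1}{-318 + \left(\frac{49}{239} + \frac{85}{73 \cdot \frac{1}{37}}\right)} = -383 - \frac{1}{-318 + \left(\frac{49}{239} + \frac{85}{\frac{73}{37}}\right)} = -383 - \frac{1}{-318 + \left(\frac{49}{239} + 85 \cdot \frac{37}{73}\right)} = -383 - \frac{1}{-318 + \left(\frac{49}{239} + \frac{3145}{73}\right)} = -383 - \frac{1}{-318 + \frac{755232}{17447}} = -383 - \frac{1}{- \frac{4792914}{17447}} = -383 - - \frac{17447}{4792914} = -383 + \frac{17447}{4792914} = - \frac{1835668615}{4792914}$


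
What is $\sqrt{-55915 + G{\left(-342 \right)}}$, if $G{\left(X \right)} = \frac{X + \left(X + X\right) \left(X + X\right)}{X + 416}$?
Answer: $\frac{i \sqrt{67898626}}{37} \approx 222.7 i$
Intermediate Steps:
$G{\left(X \right)} = \frac{X + 4 X^{2}}{416 + X}$ ($G{\left(X \right)} = \frac{X + 2 X 2 X}{416 + X} = \frac{X + 4 X^{2}}{416 + X}$)
$\sqrt{-55915 + G{\left(-342 \right)}} = \sqrt{-55915 - \frac{342 \left(1 + 4 \left(-342\right)\right)}{416 - 342}} = \sqrt{-55915 - \frac{342 \left(1 - 1368\right)}{74}} = \sqrt{-55915 - \frac{171}{37} \left(-1367\right)} = \sqrt{-55915 + \frac{233757}{37}} = \sqrt{- \frac{1835098}{37}} = \frac{i \sqrt{67898626}}{37}$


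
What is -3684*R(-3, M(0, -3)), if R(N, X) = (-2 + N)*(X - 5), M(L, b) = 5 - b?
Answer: 55260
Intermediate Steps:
R(N, X) = (-5 + X)*(-2 + N) (R(N, X) = (-2 + N)*(-5 + X) = (-5 + X)*(-2 + N))
-3684*R(-3, M(0, -3)) = -3684*(10 - 5*(-3) - 2*(5 - 1*(-3)) - 3*(5 - 1*(-3))) = -3684*(10 + 15 - 2*(5 + 3) - 3*(5 + 3)) = -3684*(10 + 15 - 2*8 - 3*8) = -3684*(10 + 15 - 16 - 24) = -3684*(-15) = 55260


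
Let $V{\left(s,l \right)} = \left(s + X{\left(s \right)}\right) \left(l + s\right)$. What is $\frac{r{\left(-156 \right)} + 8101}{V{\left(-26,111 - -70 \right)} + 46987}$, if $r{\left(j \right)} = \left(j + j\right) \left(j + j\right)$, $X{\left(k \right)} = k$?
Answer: $\frac{105445}{38927} \approx 2.7088$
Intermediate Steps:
$r{\left(j \right)} = 4 j^{2}$ ($r{\left(j \right)} = 2 j 2 j = 4 j^{2}$)
$V{\left(s,l \right)} = 2 s \left(l + s\right)$ ($V{\left(s,l \right)} = \left(s + s\right) \left(l + s\right) = 2 s \left(l + s\right)$)
$\frac{r{\left(-156 \right)} + 8101}{V{\left(-26,111 - -70 \right)} + 46987} = \frac{4 \left(-156\right)^{2} + 8101}{2 \left(-26\right) \left(\left(111 - -70\right) - 26\right) + 46987} = \frac{4 \cdot 24336 + 8101}{2 \left(-26\right) \left(\left(111 + 70\right) - 26\right) + 46987} = \frac{97344 + 8101}{2 \left(-26\right) \left(181 - 26\right) + 46987} = \frac{105445}{2 \left(-26\right) 155 + 46987} = \frac{105445}{-8060 + 46987} = \frac{105445}{38927}$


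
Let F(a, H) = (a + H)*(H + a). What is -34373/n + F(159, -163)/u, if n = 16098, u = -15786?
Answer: -90478291/42353838 ≈ -2.1362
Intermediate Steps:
F(a, H) = (H + a)² (F(a, H) = (H + a)*(H + a) = (H + a)²)
-34373/n + F(159, -163)/u = -34373/16098 + (-163 + 159)²/(-15786) = -34373*1/16098 + (-4)²*(-1/15786) = -34373/16098 + 16*(-1/15786) = -34373/16098 - 8/7893 = -90478291/42353838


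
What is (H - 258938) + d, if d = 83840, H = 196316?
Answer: 21218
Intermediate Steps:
(H - 258938) + d = (196316 - 258938) + 83840 = -62622 + 83840 = 21218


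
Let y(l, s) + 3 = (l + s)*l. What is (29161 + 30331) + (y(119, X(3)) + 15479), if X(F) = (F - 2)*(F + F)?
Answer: 89843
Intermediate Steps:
X(F) = 2*F*(-2 + F) (X(F) = (-2 + F)*(2*F) = 2*F*(-2 + F))
y(l, s) = -3 + l*(l + s) (y(l, s) = -3 + (l + s)*l = -3 + l*(l + s))
(29161 + 30331) + (y(119, X(3)) + 15479) = (29161 + 30331) + ((-3 + 119² + 119*(2*3*(-2 + 3))) + 15479) = 59492 + ((-3 + 14161 + 119*(2*3*1)) + 15479) = 59492 + ((-3 + 14161 + 119*6) + 15479) = 59492 + ((-3 + 14161 + 714) + 15479) = 59492 + (14872 + 15479) = 59492 + 30351 = 89843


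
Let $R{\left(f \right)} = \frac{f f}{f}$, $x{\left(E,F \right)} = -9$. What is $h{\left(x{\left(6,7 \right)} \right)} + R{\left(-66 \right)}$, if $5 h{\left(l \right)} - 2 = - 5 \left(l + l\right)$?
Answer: $- \frac{238}{5} \approx -47.6$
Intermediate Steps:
$R{\left(f \right)} = f$ ($R{\left(f \right)} = \frac{f^{2}}{f} = f$)
$h{\left(l \right)} = \frac{2}{5} - 2 l$ ($h{\left(l \right)} = \frac{2}{5} + \frac{\left(-5\right) \left(l + l\right)}{5} = \frac{2}{5} + \frac{\left(-5\right) 2 l}{5} = \frac{2}{5} + \frac{\left(-10\right) l}{5} = \frac{2}{5} - 2 l$)
$h{\left(x{\left(6,7 \right)} \right)} + R{\left(-66 \right)} = \left(\frac{2}{5} - -18\right) - 66 = \left(\frac{2}{5} + 18\right) - 66 = \frac{92}{5} - 66 = - \frac{238}{5}$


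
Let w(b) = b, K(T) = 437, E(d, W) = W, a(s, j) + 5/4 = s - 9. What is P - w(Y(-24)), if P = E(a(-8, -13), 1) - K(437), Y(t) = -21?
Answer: -415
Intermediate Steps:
a(s, j) = -41/4 + s (a(s, j) = -5/4 + (s - 9) = -5/4 + (-9 + s) = -41/4 + s)
P = -436 (P = 1 - 1*437 = 1 - 437 = -436)
P - w(Y(-24)) = -436 - 1*(-21) = -436 + 21 = -415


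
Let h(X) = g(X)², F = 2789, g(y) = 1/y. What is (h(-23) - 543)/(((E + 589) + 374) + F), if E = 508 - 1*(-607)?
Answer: -9266/83053 ≈ -0.11157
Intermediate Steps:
g(y) = 1/y
E = 1115 (E = 508 + 607 = 1115)
h(X) = X⁻² (h(X) = (1/X)² = X⁻²)
(h(-23) - 543)/(((E + 589) + 374) + F) = ((-23)⁻² - 543)/(((1115 + 589) + 374) + 2789) = (1/529 - 543)/((1704 + 374) + 2789) = -287246/(529*(2078 + 2789)) = -287246/529/4867 = -287246/529*1/4867 = -9266/83053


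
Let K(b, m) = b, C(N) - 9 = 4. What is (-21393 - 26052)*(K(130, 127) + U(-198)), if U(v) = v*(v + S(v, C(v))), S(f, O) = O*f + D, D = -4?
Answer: -26084217210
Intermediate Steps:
C(N) = 13 (C(N) = 9 + 4 = 13)
S(f, O) = -4 + O*f (S(f, O) = O*f - 4 = -4 + O*f)
U(v) = v*(-4 + 14*v) (U(v) = v*(v + (-4 + 13*v)) = v*(-4 + 14*v))
(-21393 - 26052)*(K(130, 127) + U(-198)) = (-21393 - 26052)*(130 + 2*(-198)*(-2 + 7*(-198))) = -47445*(130 + 2*(-198)*(-2 - 1386)) = -47445*(130 + 2*(-198)*(-1388)) = -47445*(130 + 549648) = -47445*549778 = -26084217210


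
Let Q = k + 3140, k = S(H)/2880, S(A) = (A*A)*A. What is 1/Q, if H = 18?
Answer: 40/125681 ≈ 0.00031827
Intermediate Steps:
S(A) = A³ (S(A) = A²*A = A³)
k = 81/40 (k = 18³/2880 = 5832*(1/2880) = 81/40 ≈ 2.0250)
Q = 125681/40 (Q = 81/40 + 3140 = 125681/40 ≈ 3142.0)
1/Q = 1/(125681/40) = 40/125681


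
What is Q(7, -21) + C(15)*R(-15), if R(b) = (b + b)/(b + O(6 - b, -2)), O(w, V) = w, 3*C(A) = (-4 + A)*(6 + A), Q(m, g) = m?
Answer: -378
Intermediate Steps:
C(A) = (-4 + A)*(6 + A)/3 (C(A) = ((-4 + A)*(6 + A))/3 = (-4 + A)*(6 + A)/3)
R(b) = b/3 (R(b) = (b + b)/(b + (6 - b)) = (2*b)/6 = (2*b)*(⅙) = b/3)
Q(7, -21) + C(15)*R(-15) = 7 + (-8 + (⅓)*15² + (⅔)*15)*((⅓)*(-15)) = 7 + (-8 + (⅓)*225 + 10)*(-5) = 7 + (-8 + 75 + 10)*(-5) = 7 + 77*(-5) = 7 - 385 = -378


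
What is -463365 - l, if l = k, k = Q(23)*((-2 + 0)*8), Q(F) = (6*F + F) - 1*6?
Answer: -460885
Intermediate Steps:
Q(F) = -6 + 7*F (Q(F) = 7*F - 6 = -6 + 7*F)
k = -2480 (k = (-6 + 7*23)*((-2 + 0)*8) = (-6 + 161)*(-2*8) = 155*(-16) = -2480)
l = -2480
-463365 - l = -463365 - 1*(-2480) = -463365 + 2480 = -460885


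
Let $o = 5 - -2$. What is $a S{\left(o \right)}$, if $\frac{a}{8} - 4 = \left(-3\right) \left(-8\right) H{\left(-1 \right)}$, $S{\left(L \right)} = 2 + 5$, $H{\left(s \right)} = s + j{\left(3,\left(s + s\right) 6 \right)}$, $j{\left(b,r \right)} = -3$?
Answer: $-5152$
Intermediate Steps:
$H{\left(s \right)} = -3 + s$ ($H{\left(s \right)} = s - 3 = -3 + s$)
$o = 7$ ($o = 5 + 2 = 7$)
$S{\left(L \right)} = 7$
$a = -736$ ($a = 32 + 8 \left(-3\right) \left(-8\right) \left(-3 - 1\right) = 32 + 8 \cdot 24 \left(-4\right) = 32 + 8 \left(-96\right) = 32 - 768 = -736$)
$a S{\left(o \right)} = \left(-736\right) 7 = -5152$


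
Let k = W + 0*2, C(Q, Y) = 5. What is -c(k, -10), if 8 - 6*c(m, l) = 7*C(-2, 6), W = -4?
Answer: 9/2 ≈ 4.5000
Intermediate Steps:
k = -4 (k = -4 + 0*2 = -4 + 0 = -4)
c(m, l) = -9/2 (c(m, l) = 4/3 - 7*5/6 = 4/3 - ⅙*35 = 4/3 - 35/6 = -9/2)
-c(k, -10) = -1*(-9/2) = 9/2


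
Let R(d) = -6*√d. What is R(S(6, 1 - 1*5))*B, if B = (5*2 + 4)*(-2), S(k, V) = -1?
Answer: 168*I ≈ 168.0*I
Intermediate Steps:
B = -28 (B = (10 + 4)*(-2) = 14*(-2) = -28)
R(S(6, 1 - 1*5))*B = -6*I*(-28) = 168*I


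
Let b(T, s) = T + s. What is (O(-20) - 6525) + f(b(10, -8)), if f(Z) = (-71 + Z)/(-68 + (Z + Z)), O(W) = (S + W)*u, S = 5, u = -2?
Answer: -415611/64 ≈ -6493.9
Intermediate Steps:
O(W) = -10 - 2*W (O(W) = (5 + W)*(-2) = -10 - 2*W)
f(Z) = (-71 + Z)/(-68 + 2*Z)
(O(-20) - 6525) + f(b(10, -8)) = ((-10 - 2*(-20)) - 6525) + (-71 + (10 - 8))/(2*(-34 + (10 - 8))) = ((-10 + 40) - 6525) + (-71 + 2)/(2*(-34 + 2)) = (30 - 6525) + (1/2)*(-69)/(-32) = -6495 + (1/2)*(-1/32)*(-69) = -6495 + 69/64 = -415611/64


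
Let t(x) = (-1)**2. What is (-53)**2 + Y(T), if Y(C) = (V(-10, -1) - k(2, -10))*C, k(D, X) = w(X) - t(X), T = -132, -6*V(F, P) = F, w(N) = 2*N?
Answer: -183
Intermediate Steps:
t(x) = 1
V(F, P) = -F/6
k(D, X) = -1 + 2*X (k(D, X) = 2*X - 1*1 = 2*X - 1 = -1 + 2*X)
Y(C) = 68*C/3 (Y(C) = (-1/6*(-10) - (-1 + 2*(-10)))*C = (5/3 - (-1 - 20))*C = (5/3 - 1*(-21))*C = (5/3 + 21)*C = 68*C/3)
(-53)**2 + Y(T) = (-53)**2 + (68/3)*(-132) = 2809 - 2992 = -183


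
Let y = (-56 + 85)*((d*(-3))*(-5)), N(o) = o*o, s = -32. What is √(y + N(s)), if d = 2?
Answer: √1894 ≈ 43.520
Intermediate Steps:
N(o) = o²
y = 870 (y = (-56 + 85)*((2*(-3))*(-5)) = 29*(-6*(-5)) = 29*30 = 870)
√(y + N(s)) = √(870 + (-32)²) = √(870 + 1024) = √1894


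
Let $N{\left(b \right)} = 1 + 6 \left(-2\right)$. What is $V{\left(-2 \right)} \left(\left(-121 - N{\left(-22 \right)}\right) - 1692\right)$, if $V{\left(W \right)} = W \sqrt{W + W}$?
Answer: $7208 i \approx 7208.0 i$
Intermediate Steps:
$N{\left(b \right)} = -11$ ($N{\left(b \right)} = 1 - 12 = -11$)
$V{\left(W \right)} = \sqrt{2} W^{\frac{3}{2}}$ ($V{\left(W \right)} = W \sqrt{2 W} = W \sqrt{2} \sqrt{W} = \sqrt{2} W^{\frac{3}{2}}$)
$V{\left(-2 \right)} \left(\left(-121 - N{\left(-22 \right)}\right) - 1692\right) = \sqrt{2} \left(-2\right)^{\frac{3}{2}} \left(\left(-121 - -11\right) - 1692\right) = \sqrt{2} \left(- 2 i \sqrt{2}\right) \left(\left(-121 + 11\right) - 1692\right) = - 4 i \left(-110 - 1692\right) = - 4 i \left(-1802\right) = 7208 i$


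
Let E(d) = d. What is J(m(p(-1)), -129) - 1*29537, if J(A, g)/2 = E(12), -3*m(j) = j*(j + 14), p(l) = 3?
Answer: -29513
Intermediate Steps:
m(j) = -j*(14 + j)/3 (m(j) = -j*(j + 14)/3 = -j*(14 + j)/3)
J(A, g) = 24 (J(A, g) = 2*12 = 24)
J(m(p(-1)), -129) - 1*29537 = 24 - 1*29537 = 24 - 29537 = -29513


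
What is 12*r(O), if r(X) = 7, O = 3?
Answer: 84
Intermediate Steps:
12*r(O) = 12*7 = 84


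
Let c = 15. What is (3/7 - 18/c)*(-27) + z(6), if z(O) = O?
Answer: 939/35 ≈ 26.829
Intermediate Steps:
(3/7 - 18/c)*(-27) + z(6) = (3/7 - 18/15)*(-27) + 6 = (3*(⅐) - 18*1/15)*(-27) + 6 = (3/7 - 6/5)*(-27) + 6 = -27/35*(-27) + 6 = 729/35 + 6 = 939/35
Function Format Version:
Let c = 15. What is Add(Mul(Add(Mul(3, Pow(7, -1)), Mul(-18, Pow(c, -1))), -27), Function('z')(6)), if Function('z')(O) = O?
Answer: Rational(939, 35) ≈ 26.829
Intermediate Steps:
Add(Mul(Add(Mul(3, Pow(7, -1)), Mul(-18, Pow(c, -1))), -27), Function('z')(6)) = Add(Mul(Add(Mul(3, Pow(7, -1)), Mul(-18, Pow(15, -1))), -27), 6) = Add(Mul(Add(Mul(3, Rational(1, 7)), Mul(-18, Rational(1, 15))), -27), 6) = Add(Mul(Add(Rational(3, 7), Rational(-6, 5)), -27), 6) = Add(Mul(Rational(-27, 35), -27), 6) = Add(Rational(729, 35), 6) = Rational(939, 35)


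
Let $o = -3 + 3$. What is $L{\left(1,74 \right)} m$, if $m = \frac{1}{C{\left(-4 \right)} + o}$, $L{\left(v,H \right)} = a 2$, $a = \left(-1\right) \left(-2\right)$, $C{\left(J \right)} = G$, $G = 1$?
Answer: $4$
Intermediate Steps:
$o = 0$
$C{\left(J \right)} = 1$
$a = 2$
$L{\left(v,H \right)} = 4$ ($L{\left(v,H \right)} = 2 \cdot 2 = 4$)
$m = 1$ ($m = \frac{1}{1 + 0} = 1^{-1} = 1$)
$L{\left(1,74 \right)} m = 4 \cdot 1 = 4$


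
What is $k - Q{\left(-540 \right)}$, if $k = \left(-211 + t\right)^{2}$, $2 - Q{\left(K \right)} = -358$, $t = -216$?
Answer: $181969$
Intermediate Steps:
$Q{\left(K \right)} = 360$ ($Q{\left(K \right)} = 2 - -358 = 2 + 358 = 360$)
$k = 182329$ ($k = \left(-211 - 216\right)^{2} = \left(-427\right)^{2} = 182329$)
$k - Q{\left(-540 \right)} = 182329 - 360 = 181969$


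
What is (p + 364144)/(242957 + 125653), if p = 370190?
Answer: 122389/61435 ≈ 1.9922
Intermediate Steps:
(p + 364144)/(242957 + 125653) = (370190 + 364144)/(242957 + 125653) = 734334/368610 = 734334*(1/368610) = 122389/61435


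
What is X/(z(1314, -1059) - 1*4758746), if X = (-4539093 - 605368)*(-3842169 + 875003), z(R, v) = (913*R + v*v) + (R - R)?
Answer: -15264469767526/2437583 ≈ -6.2621e+6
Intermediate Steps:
z(R, v) = v² + 913*R (z(R, v) = (913*R + v²) + 0 = (v² + 913*R) + 0 = v² + 913*R)
X = 15264469767526 (X = -5144461*(-2967166) = 15264469767526)
X/(z(1314, -1059) - 1*4758746) = 15264469767526/(((-1059)² + 913*1314) - 1*4758746) = 15264469767526/((1121481 + 1199682) - 4758746) = 15264469767526/(2321163 - 4758746) = 15264469767526/(-2437583) = 15264469767526*(-1/2437583) = -15264469767526/2437583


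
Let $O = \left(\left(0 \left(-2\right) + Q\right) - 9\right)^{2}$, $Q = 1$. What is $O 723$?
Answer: $46272$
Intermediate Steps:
$O = 64$ ($O = \left(\left(0 \left(-2\right) + 1\right) - 9\right)^{2} = \left(\left(0 + 1\right) - 9\right)^{2} = \left(1 - 9\right)^{2} = \left(-8\right)^{2} = 64$)
$O 723 = 64 \cdot 723 = 46272$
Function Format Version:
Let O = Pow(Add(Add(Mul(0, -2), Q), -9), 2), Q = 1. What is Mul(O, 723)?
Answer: 46272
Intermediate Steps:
O = 64 (O = Pow(Add(Add(Mul(0, -2), 1), -9), 2) = Pow(Add(Add(0, 1), -9), 2) = Pow(Add(1, -9), 2) = Pow(-8, 2) = 64)
Mul(O, 723) = Mul(64, 723) = 46272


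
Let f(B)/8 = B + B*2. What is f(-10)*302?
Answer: -72480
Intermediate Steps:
f(B) = 24*B (f(B) = 8*(B + B*2) = 8*(B + 2*B) = 8*(3*B) = 24*B)
f(-10)*302 = (24*(-10))*302 = -240*302 = -72480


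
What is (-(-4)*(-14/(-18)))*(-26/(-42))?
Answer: 52/27 ≈ 1.9259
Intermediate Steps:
(-(-4)*(-14/(-18)))*(-26/(-42)) = (-(-4)*(-14*(-1/18)))*(-26*(-1/42)) = -(-4)*7/9*(13/21) = -4*(-7/9)*(13/21) = (28/9)*(13/21) = 52/27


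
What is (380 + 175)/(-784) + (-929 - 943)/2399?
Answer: -2799093/1880816 ≈ -1.4882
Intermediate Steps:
(380 + 175)/(-784) + (-929 - 943)/2399 = 555*(-1/784) - 1872*1/2399 = -555/784 - 1872/2399 = -2799093/1880816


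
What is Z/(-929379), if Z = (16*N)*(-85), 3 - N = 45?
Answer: -19040/309793 ≈ -0.061460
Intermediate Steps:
N = -42 (N = 3 - 1*45 = 3 - 45 = -42)
Z = 57120 (Z = (16*(-42))*(-85) = -672*(-85) = 57120)
Z/(-929379) = 57120/(-929379) = 57120*(-1/929379) = -19040/309793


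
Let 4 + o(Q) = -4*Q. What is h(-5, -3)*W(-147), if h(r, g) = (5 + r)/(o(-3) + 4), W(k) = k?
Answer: 0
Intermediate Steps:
o(Q) = -4 - 4*Q
h(r, g) = 5/12 + r/12 (h(r, g) = (5 + r)/((-4 - 4*(-3)) + 4) = (5 + r)/((-4 + 12) + 4) = (5 + r)/(8 + 4) = (5 + r)/12 = (5 + r)*(1/12) = 5/12 + r/12)
h(-5, -3)*W(-147) = (5/12 + (1/12)*(-5))*(-147) = (5/12 - 5/12)*(-147) = 0*(-147) = 0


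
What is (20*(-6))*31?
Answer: -3720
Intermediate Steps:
(20*(-6))*31 = -120*31 = -3720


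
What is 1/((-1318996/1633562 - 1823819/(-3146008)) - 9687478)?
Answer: -367085651464/3556134256262493127 ≈ -1.0323e-7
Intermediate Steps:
1/((-1318996/1633562 - 1823819/(-3146008)) - 9687478) = 1/((-1318996*1/1633562 - 1823819*(-1/3146008)) - 9687478) = 1/((-94214/116683 + 1823819/3146008) - 9687478) = 1/(-83589325335/367085651464 - 9687478) = 1/(-3556134256262493127/367085651464) = -367085651464/3556134256262493127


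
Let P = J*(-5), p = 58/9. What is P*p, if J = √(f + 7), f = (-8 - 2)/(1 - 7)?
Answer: -290*√78/27 ≈ -94.860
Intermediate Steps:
f = 5/3 (f = -10/(-6) = -10*(-⅙) = 5/3 ≈ 1.6667)
p = 58/9 (p = 58*(⅑) = 58/9 ≈ 6.4444)
J = √78/3 (J = √(5/3 + 7) = √(26/3) = √78/3 ≈ 2.9439)
P = -5*√78/3 (P = (√78/3)*(-5) = -5*√78/3 ≈ -14.720)
P*p = -5*√78/3*(58/9) = -290*√78/27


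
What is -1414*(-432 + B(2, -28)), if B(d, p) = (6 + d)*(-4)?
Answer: 656096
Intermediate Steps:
B(d, p) = -24 - 4*d
-1414*(-432 + B(2, -28)) = -1414*(-432 + (-24 - 4*2)) = -1414*(-432 + (-24 - 8)) = -1414*(-432 - 32) = -1414*(-464) = 656096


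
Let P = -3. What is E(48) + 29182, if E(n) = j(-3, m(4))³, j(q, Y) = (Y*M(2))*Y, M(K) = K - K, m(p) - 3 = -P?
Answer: 29182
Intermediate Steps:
m(p) = 6 (m(p) = 3 - 1*(-3) = 3 + 3 = 6)
M(K) = 0
j(q, Y) = 0 (j(q, Y) = (Y*0)*Y = 0*Y = 0)
E(n) = 0 (E(n) = 0³ = 0)
E(48) + 29182 = 0 + 29182 = 29182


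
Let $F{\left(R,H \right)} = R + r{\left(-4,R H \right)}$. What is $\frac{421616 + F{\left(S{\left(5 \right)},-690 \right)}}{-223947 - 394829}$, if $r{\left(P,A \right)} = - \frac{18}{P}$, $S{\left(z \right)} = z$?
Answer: $- \frac{843251}{1237552} \approx -0.68139$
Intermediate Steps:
$F{\left(R,H \right)} = \frac{9}{2} + R$ ($F{\left(R,H \right)} = R - \frac{18}{-4} = R - - \frac{9}{2} = R + \frac{9}{2} = \frac{9}{2} + R$)
$\frac{421616 + F{\left(S{\left(5 \right)},-690 \right)}}{-223947 - 394829} = \frac{421616 + \left(\frac{9}{2} + 5\right)}{-223947 - 394829} = \frac{421616 + \frac{19}{2}}{-618776} = \frac{843251}{2} \left(- \frac{1}{618776}\right) = - \frac{843251}{1237552}$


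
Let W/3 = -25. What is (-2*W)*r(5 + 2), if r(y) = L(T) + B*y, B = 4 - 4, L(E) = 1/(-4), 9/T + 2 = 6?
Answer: -75/2 ≈ -37.500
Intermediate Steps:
W = -75 (W = 3*(-25) = -75)
T = 9/4 (T = 9/(-2 + 6) = 9/4 ≈ 2.2500)
L(E) = -1/4
B = 0
r(y) = -1/4 (r(y) = -1/4 + 0*y = -1/4 + 0 = -1/4)
(-2*W)*r(5 + 2) = -2*(-75)*(-1/4) = 150*(-1/4) = -75/2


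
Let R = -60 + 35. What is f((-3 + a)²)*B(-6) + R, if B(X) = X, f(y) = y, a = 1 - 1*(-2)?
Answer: -25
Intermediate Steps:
a = 3 (a = 1 + 2 = 3)
R = -25
f((-3 + a)²)*B(-6) + R = (-3 + 3)²*(-6) - 25 = 0²*(-6) - 25 = 0*(-6) - 25 = 0 - 25 = -25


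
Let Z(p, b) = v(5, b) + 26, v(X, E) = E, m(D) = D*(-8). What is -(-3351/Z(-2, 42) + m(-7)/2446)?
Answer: 4096369/83164 ≈ 49.257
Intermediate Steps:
m(D) = -8*D
Z(p, b) = 26 + b (Z(p, b) = b + 26 = 26 + b)
-(-3351/Z(-2, 42) + m(-7)/2446) = -(-3351/(26 + 42) - 8*(-7)/2446) = -(-3351/68 + 56*(1/2446)) = -(-3351*1/68 + 28/1223) = -(-3351/68 + 28/1223) = -1*(-4096369/83164) = 4096369/83164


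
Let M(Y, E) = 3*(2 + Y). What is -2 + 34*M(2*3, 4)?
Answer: 814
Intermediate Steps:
M(Y, E) = 6 + 3*Y
-2 + 34*M(2*3, 4) = -2 + 34*(6 + 3*(2*3)) = -2 + 34*(6 + 3*6) = -2 + 34*(6 + 18) = -2 + 34*24 = -2 + 816 = 814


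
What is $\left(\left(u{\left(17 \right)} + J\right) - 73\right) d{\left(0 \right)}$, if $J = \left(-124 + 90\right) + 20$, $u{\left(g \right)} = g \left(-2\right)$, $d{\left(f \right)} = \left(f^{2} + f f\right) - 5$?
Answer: $605$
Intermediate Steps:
$d{\left(f \right)} = -5 + 2 f^{2}$ ($d{\left(f \right)} = \left(f^{2} + f^{2}\right) - 5 = 2 f^{2} - 5 = -5 + 2 f^{2}$)
$u{\left(g \right)} = - 2 g$
$J = -14$ ($J = -34 + 20 = -14$)
$\left(\left(u{\left(17 \right)} + J\right) - 73\right) d{\left(0 \right)} = \left(\left(\left(-2\right) 17 - 14\right) - 73\right) \left(-5 + 2 \cdot 0^{2}\right) = \left(\left(-34 - 14\right) - 73\right) \left(-5 + 2 \cdot 0\right) = \left(-48 - 73\right) \left(-5 + 0\right) = \left(-121\right) \left(-5\right) = 605$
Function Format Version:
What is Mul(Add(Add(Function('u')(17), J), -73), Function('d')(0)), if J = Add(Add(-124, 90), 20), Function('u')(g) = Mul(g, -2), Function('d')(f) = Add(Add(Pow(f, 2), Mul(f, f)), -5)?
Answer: 605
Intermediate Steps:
Function('d')(f) = Add(-5, Mul(2, Pow(f, 2))) (Function('d')(f) = Add(Add(Pow(f, 2), Pow(f, 2)), -5) = Add(Mul(2, Pow(f, 2)), -5) = Add(-5, Mul(2, Pow(f, 2))))
Function('u')(g) = Mul(-2, g)
J = -14 (J = Add(-34, 20) = -14)
Mul(Add(Add(Function('u')(17), J), -73), Function('d')(0)) = Mul(Add(Add(Mul(-2, 17), -14), -73), Add(-5, Mul(2, Pow(0, 2)))) = Mul(Add(Add(-34, -14), -73), Add(-5, Mul(2, 0))) = Mul(Add(-48, -73), Add(-5, 0)) = Mul(-121, -5) = 605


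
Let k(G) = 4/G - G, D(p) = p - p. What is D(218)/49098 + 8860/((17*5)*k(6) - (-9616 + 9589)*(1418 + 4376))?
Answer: 13290/233977 ≈ 0.056800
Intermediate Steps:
D(p) = 0
k(G) = -G + 4/G
D(218)/49098 + 8860/((17*5)*k(6) - (-9616 + 9589)*(1418 + 4376)) = 0/49098 + 8860/((17*5)*(-1*6 + 4/6) - (-9616 + 9589)*(1418 + 4376)) = 0*(1/49098) + 8860/(85*(-6 + 4*(⅙)) - (-27)*5794) = 0 + 8860/(85*(-6 + ⅔) - 1*(-156438)) = 0 + 8860/(85*(-16/3) + 156438) = 0 + 8860/(-1360/3 + 156438) = 0 + 8860/(467954/3) = 0 + 8860*(3/467954) = 0 + 13290/233977 = 13290/233977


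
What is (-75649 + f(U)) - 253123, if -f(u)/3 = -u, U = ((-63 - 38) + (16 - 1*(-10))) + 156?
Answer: -328529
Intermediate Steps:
U = 81 (U = (-101 + (16 + 10)) + 156 = (-101 + 26) + 156 = -75 + 156 = 81)
f(u) = 3*u (f(u) = -(-3)*u = 3*u)
(-75649 + f(U)) - 253123 = (-75649 + 3*81) - 253123 = (-75649 + 243) - 253123 = -75406 - 253123 = -328529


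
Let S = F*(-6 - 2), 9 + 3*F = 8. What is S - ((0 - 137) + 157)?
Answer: -52/3 ≈ -17.333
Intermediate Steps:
F = -1/3 (F = -3 + (1/3)*8 = -3 + 8/3 = -1/3 ≈ -0.33333)
S = 8/3 (S = -(-6 - 2)/3 = -1/3*(-8) = 8/3 ≈ 2.6667)
S - ((0 - 137) + 157) = 8/3 - ((0 - 137) + 157) = 8/3 - (-137 + 157) = 8/3 - 1*20 = 8/3 - 20 = -52/3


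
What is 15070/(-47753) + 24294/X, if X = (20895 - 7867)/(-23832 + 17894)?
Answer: -1722234429569/155531521 ≈ -11073.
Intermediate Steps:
X = -6514/2969 (X = 13028/(-5938) = 13028*(-1/5938) = -6514/2969 ≈ -2.1940)
15070/(-47753) + 24294/X = 15070/(-47753) + 24294/(-6514/2969) = 15070*(-1/47753) + 24294*(-2969/6514) = -15070/47753 - 36064443/3257 = -1722234429569/155531521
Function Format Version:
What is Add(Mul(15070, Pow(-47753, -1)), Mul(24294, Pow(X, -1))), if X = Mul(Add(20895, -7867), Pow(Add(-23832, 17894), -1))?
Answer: Rational(-1722234429569, 155531521) ≈ -11073.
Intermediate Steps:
X = Rational(-6514, 2969) (X = Mul(13028, Pow(-5938, -1)) = Mul(13028, Rational(-1, 5938)) = Rational(-6514, 2969) ≈ -2.1940)
Add(Mul(15070, Pow(-47753, -1)), Mul(24294, Pow(X, -1))) = Add(Mul(15070, Pow(-47753, -1)), Mul(24294, Pow(Rational(-6514, 2969), -1))) = Add(Mul(15070, Rational(-1, 47753)), Mul(24294, Rational(-2969, 6514))) = Add(Rational(-15070, 47753), Rational(-36064443, 3257)) = Rational(-1722234429569, 155531521)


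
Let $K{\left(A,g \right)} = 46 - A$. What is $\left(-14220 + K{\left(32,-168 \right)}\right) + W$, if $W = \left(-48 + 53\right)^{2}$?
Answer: $-14181$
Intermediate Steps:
$W = 25$ ($W = 5^{2} = 25$)
$\left(-14220 + K{\left(32,-168 \right)}\right) + W = \left(-14220 + \left(46 - 32\right)\right) + 25 = \left(-14220 + 14\right) + 25 = -14206 + 25 = -14181$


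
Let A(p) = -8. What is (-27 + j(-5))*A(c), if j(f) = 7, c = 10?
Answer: 160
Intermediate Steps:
(-27 + j(-5))*A(c) = (-27 + 7)*(-8) = -20*(-8) = 160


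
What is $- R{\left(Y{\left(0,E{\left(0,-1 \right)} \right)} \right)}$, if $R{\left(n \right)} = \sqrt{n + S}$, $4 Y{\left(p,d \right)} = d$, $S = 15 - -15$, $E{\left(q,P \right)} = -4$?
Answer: $- \sqrt{29} \approx -5.3852$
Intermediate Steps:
$S = 30$ ($S = 15 + 15 = 30$)
$Y{\left(p,d \right)} = \frac{d}{4}$
$R{\left(n \right)} = \sqrt{30 + n}$ ($R{\left(n \right)} = \sqrt{n + 30} = \sqrt{30 + n}$)
$- R{\left(Y{\left(0,E{\left(0,-1 \right)} \right)} \right)} = - \sqrt{30 + \frac{1}{4} \left(-4\right)} = - \sqrt{30 - 1} = - \sqrt{29}$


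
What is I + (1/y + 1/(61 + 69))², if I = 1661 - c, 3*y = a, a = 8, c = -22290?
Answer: 6476390001/270400 ≈ 23951.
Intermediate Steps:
y = 8/3 (y = (⅓)*8 = 8/3 ≈ 2.6667)
I = 23951 (I = 1661 - 1*(-22290) = 1661 + 22290 = 23951)
I + (1/y + 1/(61 + 69))² = 23951 + (1/(8/3) + 1/(61 + 69))² = 23951 + (3/8 + 1/130)² = 23951 + (199/520)² = 23951 + 39601/270400 = 6476390001/270400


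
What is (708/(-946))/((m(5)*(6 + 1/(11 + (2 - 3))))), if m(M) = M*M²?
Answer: -708/721325 ≈ -0.00098153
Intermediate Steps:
m(M) = M³
(708/(-946))/((m(5)*(6 + 1/(11 + (2 - 3))))) = (708/(-946))/((5³*(6 + 1/(11 + (2 - 3))))) = (708*(-1/946))/((125*(6 + 1/(11 - 1)))) = -354*1/(125*(6 + 1/10))/473 = -354*1/(125*(6 + ⅒))/473 = -354/(473*(125*(61/10))) = -354/(473*1525/2) = -354/473*2/1525 = -708/721325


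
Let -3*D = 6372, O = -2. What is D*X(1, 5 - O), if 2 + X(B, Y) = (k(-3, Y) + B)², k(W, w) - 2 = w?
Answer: -208152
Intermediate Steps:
k(W, w) = 2 + w
D = -2124 (D = -⅓*6372 = -2124)
X(B, Y) = -2 + (2 + B + Y)² (X(B, Y) = -2 + ((2 + Y) + B)² = -2 + (2 + B + Y)²)
D*X(1, 5 - O) = -2124*(-2 + (2 + 1 + (5 - 1*(-2)))²) = -2124*(-2 + (2 + 1 + (5 + 2))²) = -2124*(-2 + (2 + 1 + 7)²) = -2124*(-2 + 10²) = -2124*(-2 + 100) = -2124*98 = -208152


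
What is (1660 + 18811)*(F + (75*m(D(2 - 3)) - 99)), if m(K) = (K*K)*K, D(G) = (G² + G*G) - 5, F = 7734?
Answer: 114842310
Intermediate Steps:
D(G) = -5 + 2*G² (D(G) = (G² + G²) - 5 = 2*G² - 5 = -5 + 2*G²)
m(K) = K³ (m(K) = K²*K = K³)
(1660 + 18811)*(F + (75*m(D(2 - 3)) - 99)) = (1660 + 18811)*(7734 + (75*(-5 + 2*(2 - 3)²)³ - 99)) = 20471*(7734 + (75*(-5 + 2*(-1)²)³ - 99)) = 20471*(7734 + (75*(-5 + 2*1)³ - 99)) = 20471*(7734 + (75*(-5 + 2)³ - 99)) = 20471*(7734 + (75*(-3)³ - 99)) = 20471*(7734 + (75*(-27) - 99)) = 20471*(7734 + (-2025 - 99)) = 20471*(7734 - 2124) = 20471*5610 = 114842310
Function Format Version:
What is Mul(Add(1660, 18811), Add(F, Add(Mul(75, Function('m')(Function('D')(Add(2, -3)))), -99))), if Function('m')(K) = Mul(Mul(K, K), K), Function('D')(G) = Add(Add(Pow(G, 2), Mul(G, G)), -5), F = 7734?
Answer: 114842310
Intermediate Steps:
Function('D')(G) = Add(-5, Mul(2, Pow(G, 2))) (Function('D')(G) = Add(Add(Pow(G, 2), Pow(G, 2)), -5) = Add(Mul(2, Pow(G, 2)), -5) = Add(-5, Mul(2, Pow(G, 2))))
Function('m')(K) = Pow(K, 3) (Function('m')(K) = Mul(Pow(K, 2), K) = Pow(K, 3))
Mul(Add(1660, 18811), Add(F, Add(Mul(75, Function('m')(Function('D')(Add(2, -3)))), -99))) = Mul(Add(1660, 18811), Add(7734, Add(Mul(75, Pow(Add(-5, Mul(2, Pow(Add(2, -3), 2))), 3)), -99))) = Mul(20471, Add(7734, Add(Mul(75, Pow(Add(-5, Mul(2, Pow(-1, 2))), 3)), -99))) = Mul(20471, Add(7734, Add(Mul(75, Pow(Add(-5, Mul(2, 1)), 3)), -99))) = Mul(20471, Add(7734, Add(Mul(75, Pow(Add(-5, 2), 3)), -99))) = Mul(20471, Add(7734, Add(Mul(75, Pow(-3, 3)), -99))) = Mul(20471, Add(7734, Add(Mul(75, -27), -99))) = Mul(20471, Add(7734, Add(-2025, -99))) = Mul(20471, Add(7734, -2124)) = Mul(20471, 5610) = 114842310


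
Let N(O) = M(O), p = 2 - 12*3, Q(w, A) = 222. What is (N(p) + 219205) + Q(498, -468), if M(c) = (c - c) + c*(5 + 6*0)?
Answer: 219257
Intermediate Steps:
p = -34 (p = 2 - 36 = -34)
M(c) = 5*c (M(c) = 0 + c*(5 + 0) = 0 + c*5 = 0 + 5*c = 5*c)
N(O) = 5*O
(N(p) + 219205) + Q(498, -468) = (5*(-34) + 219205) + 222 = (-170 + 219205) + 222 = 219035 + 222 = 219257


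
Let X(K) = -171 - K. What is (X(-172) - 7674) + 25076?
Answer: 17403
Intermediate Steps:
(X(-172) - 7674) + 25076 = ((-171 - 1*(-172)) - 7674) + 25076 = ((-171 + 172) - 7674) + 25076 = (1 - 7674) + 25076 = -7673 + 25076 = 17403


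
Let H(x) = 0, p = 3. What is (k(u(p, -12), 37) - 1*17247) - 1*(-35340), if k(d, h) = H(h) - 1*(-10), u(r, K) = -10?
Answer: 18103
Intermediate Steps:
k(d, h) = 10 (k(d, h) = 0 - 1*(-10) = 0 + 10 = 10)
(k(u(p, -12), 37) - 1*17247) - 1*(-35340) = (10 - 1*17247) - 1*(-35340) = (10 - 17247) + 35340 = -17237 + 35340 = 18103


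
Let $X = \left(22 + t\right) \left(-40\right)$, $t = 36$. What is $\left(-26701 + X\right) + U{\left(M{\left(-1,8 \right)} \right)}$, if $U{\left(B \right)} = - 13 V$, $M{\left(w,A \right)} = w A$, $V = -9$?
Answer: $-28904$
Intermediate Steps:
$X = -2320$ ($X = \left(22 + 36\right) \left(-40\right) = 58 \left(-40\right) = -2320$)
$M{\left(w,A \right)} = A w$
$U{\left(B \right)} = 117$ ($U{\left(B \right)} = \left(-13\right) \left(-9\right) = 117$)
$\left(-26701 + X\right) + U{\left(M{\left(-1,8 \right)} \right)} = \left(-26701 - 2320\right) + 117 = -29021 + 117 = -28904$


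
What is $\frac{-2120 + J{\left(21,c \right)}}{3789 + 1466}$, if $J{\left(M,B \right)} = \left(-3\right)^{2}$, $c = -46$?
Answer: $- \frac{2111}{5255} \approx -0.40171$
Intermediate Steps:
$J{\left(M,B \right)} = 9$
$\frac{-2120 + J{\left(21,c \right)}}{3789 + 1466} = \frac{-2120 + 9}{3789 + 1466} = - \frac{2111}{5255}$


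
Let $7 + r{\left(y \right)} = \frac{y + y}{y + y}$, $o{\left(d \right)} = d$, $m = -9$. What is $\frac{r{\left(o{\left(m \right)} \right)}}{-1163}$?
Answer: $\frac{6}{1163} \approx 0.0051591$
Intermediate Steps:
$r{\left(y \right)} = -6$ ($r{\left(y \right)} = -7 + \frac{y + y}{y + y} = -7 + \frac{2 y}{2 y} = -7 + 2 y \frac{1}{2 y} = -7 + 1 = -6$)
$\frac{r{\left(o{\left(m \right)} \right)}}{-1163} = - \frac{6}{-1163} = \left(-6\right) \left(- \frac{1}{1163}\right) = \frac{6}{1163}$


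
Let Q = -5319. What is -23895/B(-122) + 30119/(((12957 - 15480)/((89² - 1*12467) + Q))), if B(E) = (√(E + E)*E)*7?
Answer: 297123935/2523 - 23895*I*√61/104188 ≈ 1.1777e+5 - 1.7912*I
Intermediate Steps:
B(E) = 7*√2*E^(3/2) (B(E) = (√(2*E)*E)*7 = ((√2*√E)*E)*7 = (√2*E^(3/2))*7 = 7*√2*E^(3/2))
-23895/B(-122) + 30119/(((12957 - 15480)/((89² - 1*12467) + Q))) = -23895*I*√61/104188 + 30119/(((12957 - 15480)/((89² - 1*12467) - 5319))) = -23895*I*√61/104188 + 30119/((-2523/((7921 - 12467) - 5319))) = -23895*I*√61/104188 + 30119/((-2523/(-4546 - 5319))) = -23895*I*√61/104188 + 30119/((-2523/(-9865))) = -23895*I*√61/104188 + 30119/((-2523*(-1/9865))) = -23895*I*√61/104188 + 30119/(2523/9865) = -23895*I*√61/104188 + 30119*(9865/2523) = -23895*I*√61/104188 + 297123935/2523 = 297123935/2523 - 23895*I*√61/104188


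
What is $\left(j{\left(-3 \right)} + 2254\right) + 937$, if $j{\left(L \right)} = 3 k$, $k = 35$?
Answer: $3296$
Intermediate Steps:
$j{\left(L \right)} = 105$ ($j{\left(L \right)} = 3 \cdot 35 = 105$)
$\left(j{\left(-3 \right)} + 2254\right) + 937 = \left(105 + 2254\right) + 937 = 2359 + 937 = 3296$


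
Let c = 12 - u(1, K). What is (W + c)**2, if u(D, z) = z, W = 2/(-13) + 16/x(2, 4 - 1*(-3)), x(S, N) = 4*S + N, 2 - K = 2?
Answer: 6340324/38025 ≈ 166.74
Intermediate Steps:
K = 0 (K = 2 - 1*2 = 2 - 2 = 0)
x(S, N) = N + 4*S
W = 178/195 (W = 2/(-13) + 16/((4 - 1*(-3)) + 4*2) = 2*(-1/13) + 16/((4 + 3) + 8) = -2/13 + 16/(7 + 8) = -2/13 + 16/15 = 178/195 ≈ 0.91282)
c = 12 (c = 12 - 1*0 = 12 + 0 = 12)
(W + c)**2 = (178/195 + 12)**2 = (2518/195)**2 = 6340324/38025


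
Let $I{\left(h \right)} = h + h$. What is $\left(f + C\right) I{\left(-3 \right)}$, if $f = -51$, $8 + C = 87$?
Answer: $-168$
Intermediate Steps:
$C = 79$ ($C = -8 + 87 = 79$)
$I{\left(h \right)} = 2 h$
$\left(f + C\right) I{\left(-3 \right)} = \left(-51 + 79\right) 2 \left(-3\right) = 28 \left(-6\right) = -168$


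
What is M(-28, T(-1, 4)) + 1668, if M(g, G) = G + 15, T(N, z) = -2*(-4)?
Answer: 1691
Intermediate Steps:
T(N, z) = 8
M(g, G) = 15 + G
M(-28, T(-1, 4)) + 1668 = (15 + 8) + 1668 = 23 + 1668 = 1691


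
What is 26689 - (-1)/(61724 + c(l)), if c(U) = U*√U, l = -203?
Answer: 101904409668191/3818217603 + 203*I*√203/3818217603 ≈ 26689.0 + 7.575e-7*I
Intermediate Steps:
c(U) = U^(3/2)
26689 - (-1)/(61724 + c(l)) = 26689 - (-1)/(61724 + (-203)^(3/2)) = 26689 - (-1)/(61724 - 203*I*√203) = 26689 + 1/(61724 - 203*I*√203)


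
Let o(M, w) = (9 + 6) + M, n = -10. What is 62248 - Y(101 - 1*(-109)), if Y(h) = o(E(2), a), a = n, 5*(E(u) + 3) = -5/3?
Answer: 186709/3 ≈ 62236.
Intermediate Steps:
E(u) = -10/3 (E(u) = -3 + (-5/3)/5 = -3 + (-5*1/3)/5 = -3 + (1/5)*(-5/3) = -3 - 1/3 = -10/3)
a = -10
o(M, w) = 15 + M
Y(h) = 35/3 (Y(h) = 15 - 10/3 = 35/3)
62248 - Y(101 - 1*(-109)) = 62248 - 1*35/3 = 62248 - 35/3 = 186709/3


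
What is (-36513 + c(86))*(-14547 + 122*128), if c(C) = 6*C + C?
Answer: -38388859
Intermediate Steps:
c(C) = 7*C
(-36513 + c(86))*(-14547 + 122*128) = (-36513 + 7*86)*(-14547 + 122*128) = (-36513 + 602)*(-14547 + 15616) = -35911*1069 = -38388859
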